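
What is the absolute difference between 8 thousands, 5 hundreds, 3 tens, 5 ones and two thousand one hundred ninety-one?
Convert 8 thousands, 5 hundreds, 3 tens, 5 ones (place-value notation) → 8×1000 + 5×100 + 3×10 + 5 = 8535 (decimal)
Convert two thousand one hundred ninety-one (English words) → 2×1000 + 1×100 + 91 = 2191 (decimal)
Compute |8535 - 2191| = 6344
6344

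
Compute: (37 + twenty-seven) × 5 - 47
Convert twenty-seven (English words) → 27 (decimal)
Expression in decimal: (37 + 27) × 5 - 47
Parentheses first: 37 + 27 = 64
Multiply: 64 × 5 = 320
Subtract: 320 - 47 = 273
273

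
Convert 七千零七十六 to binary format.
Convert 七千零七十六 (Chinese numeral) → 7×1000 + 7×10 + 6 = 7076 (decimal)
Convert 7076 (decimal) → 7076 = 4096 + 2048 + 512 + 256 + 128 + 32 + 4 → 0b1101110100100 (binary)
0b1101110100100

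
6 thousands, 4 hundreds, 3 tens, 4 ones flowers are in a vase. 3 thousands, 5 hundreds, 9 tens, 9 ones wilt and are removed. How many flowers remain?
Convert 6 thousands, 4 hundreds, 3 tens, 4 ones (place-value notation) → 6×1000 + 4×100 + 3×10 + 4 = 6434 (decimal)
Convert 3 thousands, 5 hundreds, 9 tens, 9 ones (place-value notation) → 3×1000 + 5×100 + 9×10 + 9 = 3599 (decimal)
Compute 6434 - 3599 = 2835
2835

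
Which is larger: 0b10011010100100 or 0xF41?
Convert 0b10011010100100 (binary) → 8192 + 1024 + 512 + 128 + 32 + 4 = 9892 (decimal)
Convert 0xF41 (hexadecimal) → 15×256 + 4×16 + 1 = 3905 (decimal)
Compare 9892 vs 3905: larger = 9892
9892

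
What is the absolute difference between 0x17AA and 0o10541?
Convert 0x17AA (hexadecimal) → 1×4096 + 7×256 + 10×16 + 10 = 6058 (decimal)
Convert 0o10541 (octal) → 1×4096 + 5×64 + 4×8 + 1 = 4449 (decimal)
Compute |6058 - 4449| = 1609
1609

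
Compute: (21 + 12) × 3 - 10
Parentheses first: 21 + 12 = 33
Multiply: 33 × 3 = 99
Subtract: 99 - 10 = 89
89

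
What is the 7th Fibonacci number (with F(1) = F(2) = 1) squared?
The 7th Fibonacci number (with F(1) = F(2) = 1): 1, 1, 2, 3, 5, 8, 13 → 13
Compute 13² = 13 × 13 = 169
169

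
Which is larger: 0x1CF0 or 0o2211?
Convert 0x1CF0 (hexadecimal) → 1×4096 + 12×256 + 15×16 = 7408 (decimal)
Convert 0o2211 (octal) → 2×512 + 2×64 + 1×8 + 1 = 1161 (decimal)
Compare 7408 vs 1161: larger = 7408
7408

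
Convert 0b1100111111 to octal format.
Convert 0b1100111111 (binary) → 512 + 256 + 32 + 16 + 8 + 4 + 2 + 1 = 831 (decimal)
Convert 831 (decimal) → 831 = 1×512 + 4×64 + 7×8 + 7 → 0o1477 (octal)
0o1477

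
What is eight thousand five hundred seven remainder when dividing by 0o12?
Convert eight thousand five hundred seven (English words) → 8×1000 + 5×100 + 7 = 8507 (decimal)
Convert 0o12 (octal) → 1×8 + 2 = 10 (decimal)
Compute 8507 mod 10 = 7
7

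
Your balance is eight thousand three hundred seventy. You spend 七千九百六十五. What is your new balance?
Convert eight thousand three hundred seventy (English words) → 8×1000 + 3×100 + 70 = 8370 (decimal)
Convert 七千九百六十五 (Chinese numeral) → 7×1000 + 9×100 + 6×10 + 5 = 7965 (decimal)
Compute 8370 - 7965 = 405
405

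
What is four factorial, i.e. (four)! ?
Convert four (English words) → 4 (decimal)
Compute 4! = 24
24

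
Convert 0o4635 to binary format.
Convert 0o4635 (octal) → 4×512 + 6×64 + 3×8 + 5 = 2461 (decimal)
Convert 2461 (decimal) → 2461 = 2048 + 256 + 128 + 16 + 8 + 4 + 1 → 0b100110011101 (binary)
0b100110011101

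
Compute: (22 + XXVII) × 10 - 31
Convert XXVII (Roman numeral) → 10 + 10 + 5 + 1 + 1 = 27 (decimal)
Expression in decimal: (22 + 27) × 10 - 31
Parentheses first: 22 + 27 = 49
Multiply: 49 × 10 = 490
Subtract: 490 - 31 = 459
459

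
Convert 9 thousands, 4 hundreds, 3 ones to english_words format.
Convert 9 thousands, 4 hundreds, 3 ones (place-value notation) → 9×1000 + 4×100 + 3 = 9403 (decimal)
Convert 9403 (decimal) → 9403 = 9×1000 + 4×100 + 3 → nine thousand four hundred three (English words)
nine thousand four hundred three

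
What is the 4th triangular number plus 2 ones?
The 4th triangular number = 4×5/2 = 10
Convert 2 ones (place-value notation) → 2 (decimal)
Compute 10 + 2 = 12
12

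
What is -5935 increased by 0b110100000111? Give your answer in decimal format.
Convert 0b110100000111 (binary) → 2048 + 1024 + 256 + 4 + 2 + 1 = 3335 (decimal)
Compute -5935 + 3335 = -2600
-2600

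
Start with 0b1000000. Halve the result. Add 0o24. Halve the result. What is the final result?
Convert 0b1000000 (binary) → 64 (decimal)
Start: 64
64 ÷ 2 = 32
Convert 0o24 (octal) → 2×8 + 4 = 20 (decimal)
32 + 20 = 52
52 ÷ 2 = 26
26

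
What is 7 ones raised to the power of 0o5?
Convert 7 ones (place-value notation) → 7 (decimal)
Convert 0o5 (octal) → 5 (decimal)
Compute 7 ^ 5 = 16807
16807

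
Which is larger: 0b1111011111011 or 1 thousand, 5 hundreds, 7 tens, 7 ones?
Convert 0b1111011111011 (binary) → 4096 + 2048 + 1024 + 512 + 128 + 64 + 32 + 16 + 8 + 2 + 1 = 7931 (decimal)
Convert 1 thousand, 5 hundreds, 7 tens, 7 ones (place-value notation) → 1×1000 + 5×100 + 7×10 + 7 = 1577 (decimal)
Compare 7931 vs 1577: larger = 7931
7931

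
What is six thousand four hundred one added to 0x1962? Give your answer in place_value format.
Convert six thousand four hundred one (English words) → 6×1000 + 4×100 + 1 = 6401 (decimal)
Convert 0x1962 (hexadecimal) → 1×4096 + 9×256 + 6×16 + 2 = 6498 (decimal)
Compute 6401 + 6498 = 12899
Convert 12899 (decimal) → 12899 = 12×1000 + 8×100 + 9×10 + 9 → 12 thousands, 8 hundreds, 9 tens, 9 ones (place-value notation)
12 thousands, 8 hundreds, 9 tens, 9 ones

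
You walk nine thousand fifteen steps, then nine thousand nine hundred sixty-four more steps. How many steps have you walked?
Convert nine thousand fifteen (English words) → 9×1000 + 15 = 9015 (decimal)
Convert nine thousand nine hundred sixty-four (English words) → 9×1000 + 9×100 + 64 = 9964 (decimal)
Compute 9015 + 9964 = 18979
18979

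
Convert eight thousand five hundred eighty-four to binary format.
Convert eight thousand five hundred eighty-four (English words) → 8×1000 + 5×100 + 84 = 8584 (decimal)
Convert 8584 (decimal) → 8584 = 8192 + 256 + 128 + 8 → 0b10000110001000 (binary)
0b10000110001000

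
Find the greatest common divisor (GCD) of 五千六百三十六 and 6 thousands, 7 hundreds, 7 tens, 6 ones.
Convert 五千六百三十六 (Chinese numeral) → 5×1000 + 6×100 + 3×10 + 6 = 5636 (decimal)
Convert 6 thousands, 7 hundreds, 7 tens, 6 ones (place-value notation) → 6×1000 + 7×100 + 7×10 + 6 = 6776 (decimal)
Compute gcd(5636, 6776) = 4
4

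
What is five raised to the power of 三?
Convert five (English words) → 5 (decimal)
Convert 三 (Chinese numeral) → 3 (decimal)
Compute 5 ^ 3 = 125
125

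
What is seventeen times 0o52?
Convert seventeen (English words) → 17 (decimal)
Convert 0o52 (octal) → 5×8 + 2 = 42 (decimal)
Compute 17 × 42 = 714
714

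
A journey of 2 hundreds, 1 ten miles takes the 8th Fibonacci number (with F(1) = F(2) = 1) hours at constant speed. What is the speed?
Convert 2 hundreds, 1 ten (place-value notation) → 2×100 + 1×10 = 210 (decimal)
Convert the 8th Fibonacci number (with F(1) = F(2) = 1) (Fibonacci index) → 1, 1, 2, 3, 5, 8, 13, 21 → 21 (decimal)
Compute 210 ÷ 21 = 10
10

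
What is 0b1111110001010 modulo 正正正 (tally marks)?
Convert 0b1111110001010 (binary) → 4096 + 2048 + 1024 + 512 + 256 + 128 + 8 + 2 = 8074 (decimal)
Convert 正正正 (tally marks) → 5 + 5 + 5 = 15 (decimal)
Compute 8074 mod 15 = 4
4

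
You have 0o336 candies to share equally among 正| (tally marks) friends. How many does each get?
Convert 0o336 (octal) → 3×64 + 3×8 + 6 = 222 (decimal)
Convert 正| (tally marks) → 5 + 1 = 6 (decimal)
Compute 222 ÷ 6 = 37
37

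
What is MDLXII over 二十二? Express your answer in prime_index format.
Convert MDLXII (Roman numeral) → 1000 + 500 + 50 + 10 + 1 + 1 = 1562 (decimal)
Convert 二十二 (Chinese numeral) → 2×10 + 2 = 22 (decimal)
Compute 1562 ÷ 22 = 71
Convert 71 (decimal) → the 20th prime (prime index)
the 20th prime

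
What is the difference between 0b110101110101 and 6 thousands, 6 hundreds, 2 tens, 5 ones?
Convert 0b110101110101 (binary) → 2048 + 1024 + 256 + 64 + 32 + 16 + 4 + 1 = 3445 (decimal)
Convert 6 thousands, 6 hundreds, 2 tens, 5 ones (place-value notation) → 6×1000 + 6×100 + 2×10 + 5 = 6625 (decimal)
Difference: |3445 - 6625| = 3180
3180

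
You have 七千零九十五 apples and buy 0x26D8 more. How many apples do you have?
Convert 七千零九十五 (Chinese numeral) → 7×1000 + 9×10 + 5 = 7095 (decimal)
Convert 0x26D8 (hexadecimal) → 2×4096 + 6×256 + 13×16 + 8 = 9944 (decimal)
Compute 7095 + 9944 = 17039
17039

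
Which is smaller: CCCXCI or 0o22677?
Convert CCCXCI (Roman numeral) → 100 + 100 + 100 + 90 + 1 = 391 (decimal)
Convert 0o22677 (octal) → 2×4096 + 2×512 + 6×64 + 7×8 + 7 = 9663 (decimal)
Compare 391 vs 9663: smaller = 391
391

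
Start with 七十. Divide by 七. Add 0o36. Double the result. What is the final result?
Convert 七十 (Chinese numeral) → 7×10 = 70 (decimal)
Start: 70
Convert 七 (Chinese numeral) → 7 (decimal)
70 ÷ 7 = 10
Convert 0o36 (octal) → 3×8 + 6 = 30 (decimal)
10 + 30 = 40
40 × 2 = 80
80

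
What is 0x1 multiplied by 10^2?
Convert 0x1 (hexadecimal) → 1 (decimal)
Convert 10^2 (power) → 100 (decimal)
Compute 1 × 100 = 100
100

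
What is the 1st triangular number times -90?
Convert the 1st triangular number (triangular index) → 1×2/2 = 1 (decimal)
Compute 1 × -90 = -90
-90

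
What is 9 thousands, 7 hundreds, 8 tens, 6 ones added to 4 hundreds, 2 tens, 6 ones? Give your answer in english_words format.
Convert 9 thousands, 7 hundreds, 8 tens, 6 ones (place-value notation) → 9×1000 + 7×100 + 8×10 + 6 = 9786 (decimal)
Convert 4 hundreds, 2 tens, 6 ones (place-value notation) → 4×100 + 2×10 + 6 = 426 (decimal)
Compute 9786 + 426 = 10212
Convert 10212 (decimal) → 10212 = 10×1000 + 2×100 + 12 → ten thousand two hundred twelve (English words)
ten thousand two hundred twelve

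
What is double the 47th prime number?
The 47th prime number = 211
Compute 211 × 2 = 422
422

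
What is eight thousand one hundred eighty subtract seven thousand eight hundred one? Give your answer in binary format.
Convert eight thousand one hundred eighty (English words) → 8×1000 + 1×100 + 80 = 8180 (decimal)
Convert seven thousand eight hundred one (English words) → 7×1000 + 8×100 + 1 = 7801 (decimal)
Compute 8180 - 7801 = 379
Convert 379 (decimal) → 379 = 256 + 64 + 32 + 16 + 8 + 2 + 1 → 0b101111011 (binary)
0b101111011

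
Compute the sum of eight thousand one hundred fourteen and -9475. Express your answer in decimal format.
Convert eight thousand one hundred fourteen (English words) → 8×1000 + 1×100 + 14 = 8114 (decimal)
Compute 8114 + -9475 = -1361
-1361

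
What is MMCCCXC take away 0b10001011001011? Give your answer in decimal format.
Convert MMCCCXC (Roman numeral) → 1000 + 1000 + 100 + 100 + 100 + 90 = 2390 (decimal)
Convert 0b10001011001011 (binary) → 8192 + 512 + 128 + 64 + 8 + 2 + 1 = 8907 (decimal)
Compute 2390 - 8907 = -6517
-6517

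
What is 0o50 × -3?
Convert 0o50 (octal) → 5×8 = 40 (decimal)
Compute 40 × -3 = -120
-120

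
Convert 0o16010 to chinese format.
Convert 0o16010 (octal) → 1×4096 + 6×512 + 1×8 = 7176 (decimal)
Convert 7176 (decimal) → 7176 = 7×1000 + 1×100 + 7×10 + 6 → 七千一百七十六 (Chinese numeral)
七千一百七十六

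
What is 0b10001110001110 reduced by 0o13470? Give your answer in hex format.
Convert 0b10001110001110 (binary) → 8192 + 512 + 256 + 128 + 8 + 4 + 2 = 9102 (decimal)
Convert 0o13470 (octal) → 1×4096 + 3×512 + 4×64 + 7×8 = 5944 (decimal)
Compute 9102 - 5944 = 3158
Convert 3158 (decimal) → 3158 = 12×256 + 5×16 + 6 → 0xC56 (hexadecimal)
0xC56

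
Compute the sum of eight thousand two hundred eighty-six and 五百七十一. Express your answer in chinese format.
Convert eight thousand two hundred eighty-six (English words) → 8×1000 + 2×100 + 86 = 8286 (decimal)
Convert 五百七十一 (Chinese numeral) → 5×100 + 7×10 + 1 = 571 (decimal)
Compute 8286 + 571 = 8857
Convert 8857 (decimal) → 8857 = 8×1000 + 8×100 + 5×10 + 7 → 八千八百五十七 (Chinese numeral)
八千八百五十七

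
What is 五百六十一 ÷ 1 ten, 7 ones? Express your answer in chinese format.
Convert 五百六十一 (Chinese numeral) → 5×100 + 6×10 + 1 = 561 (decimal)
Convert 1 ten, 7 ones (place-value notation) → 1×10 + 7 = 17 (decimal)
Compute 561 ÷ 17 = 33
Convert 33 (decimal) → 33 = 3×10 + 3 → 三十三 (Chinese numeral)
三十三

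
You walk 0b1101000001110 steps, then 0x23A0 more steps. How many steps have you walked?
Convert 0b1101000001110 (binary) → 4096 + 2048 + 512 + 8 + 4 + 2 = 6670 (decimal)
Convert 0x23A0 (hexadecimal) → 2×4096 + 3×256 + 10×16 = 9120 (decimal)
Compute 6670 + 9120 = 15790
15790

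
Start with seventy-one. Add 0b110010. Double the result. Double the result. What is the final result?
Convert seventy-one (English words) → 71 (decimal)
Start: 71
Convert 0b110010 (binary) → 32 + 16 + 2 = 50 (decimal)
71 + 50 = 121
121 × 2 = 242
242 × 2 = 484
484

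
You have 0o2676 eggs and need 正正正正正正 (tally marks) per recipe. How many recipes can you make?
Convert 0o2676 (octal) → 2×512 + 6×64 + 7×8 + 6 = 1470 (decimal)
Convert 正正正正正正 (tally marks) → 5 + 5 + 5 + 5 + 5 + 5 = 30 (decimal)
Compute 1470 ÷ 30 = 49
49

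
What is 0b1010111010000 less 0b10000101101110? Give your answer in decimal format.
Convert 0b1010111010000 (binary) → 4096 + 1024 + 256 + 128 + 64 + 16 = 5584 (decimal)
Convert 0b10000101101110 (binary) → 8192 + 256 + 64 + 32 + 8 + 4 + 2 = 8558 (decimal)
Compute 5584 - 8558 = -2974
-2974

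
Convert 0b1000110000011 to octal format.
Convert 0b1000110000011 (binary) → 4096 + 256 + 128 + 2 + 1 = 4483 (decimal)
Convert 4483 (decimal) → 4483 = 1×4096 + 6×64 + 3 → 0o10603 (octal)
0o10603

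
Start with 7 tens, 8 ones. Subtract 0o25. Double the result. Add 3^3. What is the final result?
Convert 7 tens, 8 ones (place-value notation) → 7×10 + 8 = 78 (decimal)
Start: 78
Convert 0o25 (octal) → 2×8 + 5 = 21 (decimal)
78 - 21 = 57
57 × 2 = 114
Convert 3^3 (power) → 27 (decimal)
114 + 27 = 141
141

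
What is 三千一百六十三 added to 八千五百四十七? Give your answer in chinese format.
Convert 三千一百六十三 (Chinese numeral) → 3×1000 + 1×100 + 6×10 + 3 = 3163 (decimal)
Convert 八千五百四十七 (Chinese numeral) → 8×1000 + 5×100 + 4×10 + 7 = 8547 (decimal)
Compute 3163 + 8547 = 11710
Convert 11710 (decimal) → 11710 = 1×10000 + 1×1000 + 7×100 + 1×10 → 一万一千七百一十 (Chinese numeral)
一万一千七百一十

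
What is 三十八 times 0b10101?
Convert 三十八 (Chinese numeral) → 3×10 + 8 = 38 (decimal)
Convert 0b10101 (binary) → 16 + 4 + 1 = 21 (decimal)
Compute 38 × 21 = 798
798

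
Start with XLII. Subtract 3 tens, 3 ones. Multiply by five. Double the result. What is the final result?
Convert XLII (Roman numeral) → 40 + 1 + 1 = 42 (decimal)
Start: 42
Convert 3 tens, 3 ones (place-value notation) → 3×10 + 3 = 33 (decimal)
42 - 33 = 9
Convert five (English words) → 5 (decimal)
9 × 5 = 45
45 × 2 = 90
90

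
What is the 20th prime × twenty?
Convert the 20th prime (prime index) → 71 (decimal)
Convert twenty (English words) → 20 (decimal)
Compute 71 × 20 = 1420
1420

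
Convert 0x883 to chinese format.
Convert 0x883 (hexadecimal) → 8×256 + 8×16 + 3 = 2179 (decimal)
Convert 2179 (decimal) → 2179 = 2×1000 + 1×100 + 7×10 + 9 → 二千一百七十九 (Chinese numeral)
二千一百七十九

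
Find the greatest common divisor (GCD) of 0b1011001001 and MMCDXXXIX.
Convert 0b1011001001 (binary) → 512 + 128 + 64 + 8 + 1 = 713 (decimal)
Convert MMCDXXXIX (Roman numeral) → 1000 + 1000 + 400 + 10 + 10 + 10 + 9 = 2439 (decimal)
Compute gcd(713, 2439) = 1
1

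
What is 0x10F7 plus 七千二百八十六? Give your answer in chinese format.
Convert 0x10F7 (hexadecimal) → 1×4096 + 15×16 + 7 = 4343 (decimal)
Convert 七千二百八十六 (Chinese numeral) → 7×1000 + 2×100 + 8×10 + 6 = 7286 (decimal)
Compute 4343 + 7286 = 11629
Convert 11629 (decimal) → 11629 = 1×10000 + 1×1000 + 6×100 + 2×10 + 9 → 一万一千六百二十九 (Chinese numeral)
一万一千六百二十九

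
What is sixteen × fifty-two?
Convert sixteen (English words) → 16 (decimal)
Convert fifty-two (English words) → 52 (decimal)
Compute 16 × 52 = 832
832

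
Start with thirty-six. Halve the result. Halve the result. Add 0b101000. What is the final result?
Convert thirty-six (English words) → 36 (decimal)
Start: 36
36 ÷ 2 = 18
18 ÷ 2 = 9
Convert 0b101000 (binary) → 32 + 8 = 40 (decimal)
9 + 40 = 49
49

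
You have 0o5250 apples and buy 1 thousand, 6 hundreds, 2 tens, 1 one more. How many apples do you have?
Convert 0o5250 (octal) → 5×512 + 2×64 + 5×8 = 2728 (decimal)
Convert 1 thousand, 6 hundreds, 2 tens, 1 one (place-value notation) → 1×1000 + 6×100 + 2×10 + 1 = 1621 (decimal)
Compute 2728 + 1621 = 4349
4349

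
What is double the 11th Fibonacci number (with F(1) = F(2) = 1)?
The 11th Fibonacci number (with F(1) = F(2) = 1): 1, 1, 2, 3, 5, 8, 13, 21, 34, 55, 89 → 89
Compute 89 × 2 = 178
178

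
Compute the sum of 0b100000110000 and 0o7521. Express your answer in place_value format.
Convert 0b100000110000 (binary) → 2048 + 32 + 16 = 2096 (decimal)
Convert 0o7521 (octal) → 7×512 + 5×64 + 2×8 + 1 = 3921 (decimal)
Compute 2096 + 3921 = 6017
Convert 6017 (decimal) → 6017 = 6×1000 + 1×10 + 7 → 6 thousands, 1 ten, 7 ones (place-value notation)
6 thousands, 1 ten, 7 ones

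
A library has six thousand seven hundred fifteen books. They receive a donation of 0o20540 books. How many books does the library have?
Convert six thousand seven hundred fifteen (English words) → 6×1000 + 7×100 + 15 = 6715 (decimal)
Convert 0o20540 (octal) → 2×4096 + 5×64 + 4×8 = 8544 (decimal)
Compute 6715 + 8544 = 15259
15259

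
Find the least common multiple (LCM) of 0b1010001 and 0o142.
Convert 0b1010001 (binary) → 64 + 16 + 1 = 81 (decimal)
Convert 0o142 (octal) → 1×64 + 4×8 + 2 = 98 (decimal)
Compute lcm(81, 98) = 7938
7938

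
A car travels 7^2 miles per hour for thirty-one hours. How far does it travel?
Convert 7^2 (power) → 49 (decimal)
Convert thirty-one (English words) → 31 (decimal)
Compute 49 × 31 = 1519
1519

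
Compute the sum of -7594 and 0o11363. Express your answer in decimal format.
Convert 0o11363 (octal) → 1×4096 + 1×512 + 3×64 + 6×8 + 3 = 4851 (decimal)
Compute -7594 + 4851 = -2743
-2743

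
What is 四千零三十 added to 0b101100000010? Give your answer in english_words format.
Convert 四千零三十 (Chinese numeral) → 4×1000 + 3×10 = 4030 (decimal)
Convert 0b101100000010 (binary) → 2048 + 512 + 256 + 2 = 2818 (decimal)
Compute 4030 + 2818 = 6848
Convert 6848 (decimal) → 6848 = 6×1000 + 8×100 + 48 → six thousand eight hundred forty-eight (English words)
six thousand eight hundred forty-eight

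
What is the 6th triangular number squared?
The 6th triangular number = 6×7/2 = 21
Compute 21² = 21 × 21 = 441
441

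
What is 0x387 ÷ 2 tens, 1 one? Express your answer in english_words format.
Convert 0x387 (hexadecimal) → 3×256 + 8×16 + 7 = 903 (decimal)
Convert 2 tens, 1 one (place-value notation) → 2×10 + 1 = 21 (decimal)
Compute 903 ÷ 21 = 43
Convert 43 (decimal) → forty-three (English words)
forty-three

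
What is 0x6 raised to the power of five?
Convert 0x6 (hexadecimal) → 6 (decimal)
Convert five (English words) → 5 (decimal)
Compute 6 ^ 5 = 7776
7776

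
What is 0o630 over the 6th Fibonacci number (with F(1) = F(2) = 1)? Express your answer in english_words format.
Convert 0o630 (octal) → 6×64 + 3×8 = 408 (decimal)
Convert the 6th Fibonacci number (with F(1) = F(2) = 1) (Fibonacci index) → 1, 1, 2, 3, 5, 8 → 8 (decimal)
Compute 408 ÷ 8 = 51
Convert 51 (decimal) → fifty-one (English words)
fifty-one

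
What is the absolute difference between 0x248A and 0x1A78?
Convert 0x248A (hexadecimal) → 2×4096 + 4×256 + 8×16 + 10 = 9354 (decimal)
Convert 0x1A78 (hexadecimal) → 1×4096 + 10×256 + 7×16 + 8 = 6776 (decimal)
Compute |9354 - 6776| = 2578
2578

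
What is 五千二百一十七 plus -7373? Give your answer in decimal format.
Convert 五千二百一十七 (Chinese numeral) → 5×1000 + 2×100 + 1×10 + 7 = 5217 (decimal)
Compute 5217 + -7373 = -2156
-2156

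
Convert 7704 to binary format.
Convert 7704 (decimal) → 7704 = 4096 + 2048 + 1024 + 512 + 16 + 8 → 0b1111000011000 (binary)
0b1111000011000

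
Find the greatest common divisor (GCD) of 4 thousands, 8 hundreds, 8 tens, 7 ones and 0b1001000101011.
Convert 4 thousands, 8 hundreds, 8 tens, 7 ones (place-value notation) → 4×1000 + 8×100 + 8×10 + 7 = 4887 (decimal)
Convert 0b1001000101011 (binary) → 4096 + 512 + 32 + 8 + 2 + 1 = 4651 (decimal)
Compute gcd(4887, 4651) = 1
1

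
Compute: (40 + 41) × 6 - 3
Parentheses first: 40 + 41 = 81
Multiply: 81 × 6 = 486
Subtract: 486 - 3 = 483
483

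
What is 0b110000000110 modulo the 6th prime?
Convert 0b110000000110 (binary) → 2048 + 1024 + 4 + 2 = 3078 (decimal)
Convert the 6th prime (prime index) → 13 (decimal)
Compute 3078 mod 13 = 10
10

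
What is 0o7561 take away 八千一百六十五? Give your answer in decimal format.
Convert 0o7561 (octal) → 7×512 + 5×64 + 6×8 + 1 = 3953 (decimal)
Convert 八千一百六十五 (Chinese numeral) → 8×1000 + 1×100 + 6×10 + 5 = 8165 (decimal)
Compute 3953 - 8165 = -4212
-4212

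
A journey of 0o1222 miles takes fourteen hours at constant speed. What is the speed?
Convert 0o1222 (octal) → 1×512 + 2×64 + 2×8 + 2 = 658 (decimal)
Convert fourteen (English words) → 14 (decimal)
Compute 658 ÷ 14 = 47
47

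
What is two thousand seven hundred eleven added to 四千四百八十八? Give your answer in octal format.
Convert two thousand seven hundred eleven (English words) → 2×1000 + 7×100 + 11 = 2711 (decimal)
Convert 四千四百八十八 (Chinese numeral) → 4×1000 + 4×100 + 8×10 + 8 = 4488 (decimal)
Compute 2711 + 4488 = 7199
Convert 7199 (decimal) → 7199 = 1×4096 + 6×512 + 3×8 + 7 → 0o16037 (octal)
0o16037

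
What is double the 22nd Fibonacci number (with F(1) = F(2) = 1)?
The 22nd Fibonacci number (with F(1) = F(2) = 1) = 17711
Compute 17711 × 2 = 35422
35422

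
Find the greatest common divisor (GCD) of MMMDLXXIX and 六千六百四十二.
Convert MMMDLXXIX (Roman numeral) → 1000 + 1000 + 1000 + 500 + 50 + 10 + 10 + 9 = 3579 (decimal)
Convert 六千六百四十二 (Chinese numeral) → 6×1000 + 6×100 + 4×10 + 2 = 6642 (decimal)
Compute gcd(3579, 6642) = 3
3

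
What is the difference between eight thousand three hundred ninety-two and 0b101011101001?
Convert eight thousand three hundred ninety-two (English words) → 8×1000 + 3×100 + 92 = 8392 (decimal)
Convert 0b101011101001 (binary) → 2048 + 512 + 128 + 64 + 32 + 8 + 1 = 2793 (decimal)
Difference: |8392 - 2793| = 5599
5599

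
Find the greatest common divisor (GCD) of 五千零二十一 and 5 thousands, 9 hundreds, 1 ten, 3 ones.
Convert 五千零二十一 (Chinese numeral) → 5×1000 + 2×10 + 1 = 5021 (decimal)
Convert 5 thousands, 9 hundreds, 1 ten, 3 ones (place-value notation) → 5×1000 + 9×100 + 1×10 + 3 = 5913 (decimal)
Compute gcd(5021, 5913) = 1
1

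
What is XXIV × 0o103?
Convert XXIV (Roman numeral) → 10 + 10 + 4 = 24 (decimal)
Convert 0o103 (octal) → 1×64 + 3 = 67 (decimal)
Compute 24 × 67 = 1608
1608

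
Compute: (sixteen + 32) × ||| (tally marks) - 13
Convert sixteen (English words) → 16 (decimal)
Convert ||| (tally marks) → 3 (decimal)
Expression in decimal: (16 + 32) × 3 - 13
Parentheses first: 16 + 32 = 48
Multiply: 48 × 3 = 144
Subtract: 144 - 13 = 131
131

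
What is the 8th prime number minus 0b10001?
The 8th prime number = 19
Convert 0b10001 (binary) → 16 + 1 = 17 (decimal)
Compute 19 - 17 = 2
2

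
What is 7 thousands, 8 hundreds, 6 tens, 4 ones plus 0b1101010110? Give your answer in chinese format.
Convert 7 thousands, 8 hundreds, 6 tens, 4 ones (place-value notation) → 7×1000 + 8×100 + 6×10 + 4 = 7864 (decimal)
Convert 0b1101010110 (binary) → 512 + 256 + 64 + 16 + 4 + 2 = 854 (decimal)
Compute 7864 + 854 = 8718
Convert 8718 (decimal) → 8718 = 8×1000 + 7×100 + 1×10 + 8 → 八千七百一十八 (Chinese numeral)
八千七百一十八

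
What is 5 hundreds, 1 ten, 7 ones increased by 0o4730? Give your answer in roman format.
Convert 5 hundreds, 1 ten, 7 ones (place-value notation) → 5×100 + 1×10 + 7 = 517 (decimal)
Convert 0o4730 (octal) → 4×512 + 7×64 + 3×8 = 2520 (decimal)
Compute 517 + 2520 = 3037
Convert 3037 (decimal) → 3037 = 1000 + 1000 + 1000 + 10 + 10 + 10 + 5 + 1 + 1 → MMMXXXVII (Roman numeral)
MMMXXXVII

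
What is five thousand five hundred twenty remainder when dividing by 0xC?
Convert five thousand five hundred twenty (English words) → 5×1000 + 5×100 + 20 = 5520 (decimal)
Convert 0xC (hexadecimal) → 12 (decimal)
Compute 5520 mod 12 = 0
0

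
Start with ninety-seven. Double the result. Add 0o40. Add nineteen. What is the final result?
Convert ninety-seven (English words) → 97 (decimal)
Start: 97
97 × 2 = 194
Convert 0o40 (octal) → 4×8 = 32 (decimal)
194 + 32 = 226
Convert nineteen (English words) → 19 (decimal)
226 + 19 = 245
245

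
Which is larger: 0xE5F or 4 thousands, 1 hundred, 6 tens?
Convert 0xE5F (hexadecimal) → 14×256 + 5×16 + 15 = 3679 (decimal)
Convert 4 thousands, 1 hundred, 6 tens (place-value notation) → 4×1000 + 1×100 + 6×10 = 4160 (decimal)
Compare 3679 vs 4160: larger = 4160
4160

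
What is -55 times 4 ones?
Convert 4 ones (place-value notation) → 4 (decimal)
Compute -55 × 4 = -220
-220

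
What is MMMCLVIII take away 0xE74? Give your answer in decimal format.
Convert MMMCLVIII (Roman numeral) → 1000 + 1000 + 1000 + 100 + 50 + 5 + 1 + 1 + 1 = 3158 (decimal)
Convert 0xE74 (hexadecimal) → 14×256 + 7×16 + 4 = 3700 (decimal)
Compute 3158 - 3700 = -542
-542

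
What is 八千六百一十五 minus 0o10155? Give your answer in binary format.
Convert 八千六百一十五 (Chinese numeral) → 8×1000 + 6×100 + 1×10 + 5 = 8615 (decimal)
Convert 0o10155 (octal) → 1×4096 + 1×64 + 5×8 + 5 = 4205 (decimal)
Compute 8615 - 4205 = 4410
Convert 4410 (decimal) → 4410 = 4096 + 256 + 32 + 16 + 8 + 2 → 0b1000100111010 (binary)
0b1000100111010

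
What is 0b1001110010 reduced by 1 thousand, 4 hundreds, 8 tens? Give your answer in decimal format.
Convert 0b1001110010 (binary) → 512 + 64 + 32 + 16 + 2 = 626 (decimal)
Convert 1 thousand, 4 hundreds, 8 tens (place-value notation) → 1×1000 + 4×100 + 8×10 = 1480 (decimal)
Compute 626 - 1480 = -854
-854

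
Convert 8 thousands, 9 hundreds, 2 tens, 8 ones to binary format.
Convert 8 thousands, 9 hundreds, 2 tens, 8 ones (place-value notation) → 8×1000 + 9×100 + 2×10 + 8 = 8928 (decimal)
Convert 8928 (decimal) → 8928 = 8192 + 512 + 128 + 64 + 32 → 0b10001011100000 (binary)
0b10001011100000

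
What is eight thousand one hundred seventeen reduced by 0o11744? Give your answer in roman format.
Convert eight thousand one hundred seventeen (English words) → 8×1000 + 1×100 + 17 = 8117 (decimal)
Convert 0o11744 (octal) → 1×4096 + 1×512 + 7×64 + 4×8 + 4 = 5092 (decimal)
Compute 8117 - 5092 = 3025
Convert 3025 (decimal) → 3025 = 1000 + 1000 + 1000 + 10 + 10 + 5 → MMMXXV (Roman numeral)
MMMXXV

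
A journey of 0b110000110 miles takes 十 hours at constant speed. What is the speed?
Convert 0b110000110 (binary) → 256 + 128 + 4 + 2 = 390 (decimal)
Convert 十 (Chinese numeral) → 1×10 = 10 (decimal)
Compute 390 ÷ 10 = 39
39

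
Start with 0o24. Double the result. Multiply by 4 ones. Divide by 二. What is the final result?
Convert 0o24 (octal) → 2×8 + 4 = 20 (decimal)
Start: 20
20 × 2 = 40
Convert 4 ones (place-value notation) → 4 (decimal)
40 × 4 = 160
Convert 二 (Chinese numeral) → 2 (decimal)
160 ÷ 2 = 80
80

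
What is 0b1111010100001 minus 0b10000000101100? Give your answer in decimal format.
Convert 0b1111010100001 (binary) → 4096 + 2048 + 1024 + 512 + 128 + 32 + 1 = 7841 (decimal)
Convert 0b10000000101100 (binary) → 8192 + 32 + 8 + 4 = 8236 (decimal)
Compute 7841 - 8236 = -395
-395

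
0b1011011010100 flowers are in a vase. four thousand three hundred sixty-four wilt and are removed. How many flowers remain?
Convert 0b1011011010100 (binary) → 4096 + 1024 + 512 + 128 + 64 + 16 + 4 = 5844 (decimal)
Convert four thousand three hundred sixty-four (English words) → 4×1000 + 3×100 + 64 = 4364 (decimal)
Compute 5844 - 4364 = 1480
1480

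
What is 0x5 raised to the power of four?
Convert 0x5 (hexadecimal) → 5 (decimal)
Convert four (English words) → 4 (decimal)
Compute 5 ^ 4 = 625
625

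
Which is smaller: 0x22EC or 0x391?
Convert 0x22EC (hexadecimal) → 2×4096 + 2×256 + 14×16 + 12 = 8940 (decimal)
Convert 0x391 (hexadecimal) → 3×256 + 9×16 + 1 = 913 (decimal)
Compare 8940 vs 913: smaller = 913
913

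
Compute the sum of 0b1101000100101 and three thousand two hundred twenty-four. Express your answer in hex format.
Convert 0b1101000100101 (binary) → 4096 + 2048 + 512 + 32 + 4 + 1 = 6693 (decimal)
Convert three thousand two hundred twenty-four (English words) → 3×1000 + 2×100 + 24 = 3224 (decimal)
Compute 6693 + 3224 = 9917
Convert 9917 (decimal) → 9917 = 2×4096 + 6×256 + 11×16 + 13 → 0x26BD (hexadecimal)
0x26BD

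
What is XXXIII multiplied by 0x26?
Convert XXXIII (Roman numeral) → 10 + 10 + 10 + 1 + 1 + 1 = 33 (decimal)
Convert 0x26 (hexadecimal) → 2×16 + 6 = 38 (decimal)
Compute 33 × 38 = 1254
1254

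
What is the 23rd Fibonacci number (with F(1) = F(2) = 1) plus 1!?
The 23rd Fibonacci number (with F(1) = F(2) = 1) = 28657
Convert 1! (factorial) → 1 (decimal)
Compute 28657 + 1 = 28658
28658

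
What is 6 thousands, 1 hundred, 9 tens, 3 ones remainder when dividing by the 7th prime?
Convert 6 thousands, 1 hundred, 9 tens, 3 ones (place-value notation) → 6×1000 + 1×100 + 9×10 + 3 = 6193 (decimal)
Convert the 7th prime (prime index) → 17 (decimal)
Compute 6193 mod 17 = 5
5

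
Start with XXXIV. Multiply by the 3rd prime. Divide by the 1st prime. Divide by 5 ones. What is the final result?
Convert XXXIV (Roman numeral) → 10 + 10 + 10 + 4 = 34 (decimal)
Start: 34
Convert the 3rd prime (prime index) → 5 (decimal)
34 × 5 = 170
Convert the 1st prime (prime index) → 2 (decimal)
170 ÷ 2 = 85
Convert 5 ones (place-value notation) → 5 (decimal)
85 ÷ 5 = 17
17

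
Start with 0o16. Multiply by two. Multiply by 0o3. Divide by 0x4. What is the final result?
Convert 0o16 (octal) → 1×8 + 6 = 14 (decimal)
Start: 14
Convert two (English words) → 2 (decimal)
14 × 2 = 28
Convert 0o3 (octal) → 3 (decimal)
28 × 3 = 84
Convert 0x4 (hexadecimal) → 4 (decimal)
84 ÷ 4 = 21
21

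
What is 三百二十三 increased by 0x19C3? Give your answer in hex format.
Convert 三百二十三 (Chinese numeral) → 3×100 + 2×10 + 3 = 323 (decimal)
Convert 0x19C3 (hexadecimal) → 1×4096 + 9×256 + 12×16 + 3 = 6595 (decimal)
Compute 323 + 6595 = 6918
Convert 6918 (decimal) → 6918 = 1×4096 + 11×256 + 6 → 0x1B06 (hexadecimal)
0x1B06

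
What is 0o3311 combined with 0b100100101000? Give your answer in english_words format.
Convert 0o3311 (octal) → 3×512 + 3×64 + 1×8 + 1 = 1737 (decimal)
Convert 0b100100101000 (binary) → 2048 + 256 + 32 + 8 = 2344 (decimal)
Compute 1737 + 2344 = 4081
Convert 4081 (decimal) → 4081 = 4×1000 + 81 → four thousand eighty-one (English words)
four thousand eighty-one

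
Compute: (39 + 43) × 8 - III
Convert III (Roman numeral) → 1 + 1 + 1 = 3 (decimal)
Expression in decimal: (39 + 43) × 8 - 3
Parentheses first: 39 + 43 = 82
Multiply: 82 × 8 = 656
Subtract: 656 - 3 = 653
653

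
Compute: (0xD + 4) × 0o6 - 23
Convert 0xD (hexadecimal) → 13 (decimal)
Convert 0o6 (octal) → 6 (decimal)
Expression in decimal: (13 + 4) × 6 - 23
Parentheses first: 13 + 4 = 17
Multiply: 17 × 6 = 102
Subtract: 102 - 23 = 79
79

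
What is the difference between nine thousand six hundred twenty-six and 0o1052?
Convert nine thousand six hundred twenty-six (English words) → 9×1000 + 6×100 + 26 = 9626 (decimal)
Convert 0o1052 (octal) → 1×512 + 5×8 + 2 = 554 (decimal)
Difference: |9626 - 554| = 9072
9072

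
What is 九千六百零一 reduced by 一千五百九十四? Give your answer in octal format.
Convert 九千六百零一 (Chinese numeral) → 9×1000 + 6×100 + 1 = 9601 (decimal)
Convert 一千五百九十四 (Chinese numeral) → 1×1000 + 5×100 + 9×10 + 4 = 1594 (decimal)
Compute 9601 - 1594 = 8007
Convert 8007 (decimal) → 8007 = 1×4096 + 7×512 + 5×64 + 7 → 0o17507 (octal)
0o17507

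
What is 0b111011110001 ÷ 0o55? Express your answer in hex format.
Convert 0b111011110001 (binary) → 2048 + 1024 + 512 + 128 + 64 + 32 + 16 + 1 = 3825 (decimal)
Convert 0o55 (octal) → 5×8 + 5 = 45 (decimal)
Compute 3825 ÷ 45 = 85
Convert 85 (decimal) → 85 = 5×16 + 5 → 0x55 (hexadecimal)
0x55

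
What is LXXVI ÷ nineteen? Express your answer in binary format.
Convert LXXVI (Roman numeral) → 50 + 10 + 10 + 5 + 1 = 76 (decimal)
Convert nineteen (English words) → 19 (decimal)
Compute 76 ÷ 19 = 4
Convert 4 (decimal) → 0b100 (binary)
0b100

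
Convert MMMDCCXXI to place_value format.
Convert MMMDCCXXI (Roman numeral) → 1000 + 1000 + 1000 + 500 + 100 + 100 + 10 + 10 + 1 = 3721 (decimal)
Convert 3721 (decimal) → 3721 = 3×1000 + 7×100 + 2×10 + 1 → 3 thousands, 7 hundreds, 2 tens, 1 one (place-value notation)
3 thousands, 7 hundreds, 2 tens, 1 one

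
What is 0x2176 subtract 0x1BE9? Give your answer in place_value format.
Convert 0x2176 (hexadecimal) → 2×4096 + 1×256 + 7×16 + 6 = 8566 (decimal)
Convert 0x1BE9 (hexadecimal) → 1×4096 + 11×256 + 14×16 + 9 = 7145 (decimal)
Compute 8566 - 7145 = 1421
Convert 1421 (decimal) → 1421 = 1×1000 + 4×100 + 2×10 + 1 → 1 thousand, 4 hundreds, 2 tens, 1 one (place-value notation)
1 thousand, 4 hundreds, 2 tens, 1 one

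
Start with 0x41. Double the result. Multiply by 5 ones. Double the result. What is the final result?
Convert 0x41 (hexadecimal) → 4×16 + 1 = 65 (decimal)
Start: 65
65 × 2 = 130
Convert 5 ones (place-value notation) → 5 (decimal)
130 × 5 = 650
650 × 2 = 1300
1300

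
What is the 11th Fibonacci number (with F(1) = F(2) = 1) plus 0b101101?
The 11th Fibonacci number (with F(1) = F(2) = 1): 1, 1, 2, 3, 5, 8, 13, 21, 34, 55, 89 → 89
Convert 0b101101 (binary) → 32 + 8 + 4 + 1 = 45 (decimal)
Compute 89 + 45 = 134
134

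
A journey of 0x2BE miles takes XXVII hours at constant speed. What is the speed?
Convert 0x2BE (hexadecimal) → 2×256 + 11×16 + 14 = 702 (decimal)
Convert XXVII (Roman numeral) → 10 + 10 + 5 + 1 + 1 = 27 (decimal)
Compute 702 ÷ 27 = 26
26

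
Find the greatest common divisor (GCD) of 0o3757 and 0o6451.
Convert 0o3757 (octal) → 3×512 + 7×64 + 5×8 + 7 = 2031 (decimal)
Convert 0o6451 (octal) → 6×512 + 4×64 + 5×8 + 1 = 3369 (decimal)
Compute gcd(2031, 3369) = 3
3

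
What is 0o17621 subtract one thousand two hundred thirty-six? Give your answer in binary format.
Convert 0o17621 (octal) → 1×4096 + 7×512 + 6×64 + 2×8 + 1 = 8081 (decimal)
Convert one thousand two hundred thirty-six (English words) → 1×1000 + 2×100 + 36 = 1236 (decimal)
Compute 8081 - 1236 = 6845
Convert 6845 (decimal) → 6845 = 4096 + 2048 + 512 + 128 + 32 + 16 + 8 + 4 + 1 → 0b1101010111101 (binary)
0b1101010111101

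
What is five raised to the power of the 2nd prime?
Convert five (English words) → 5 (decimal)
Convert the 2nd prime (prime index) → 3 (decimal)
Compute 5 ^ 3 = 125
125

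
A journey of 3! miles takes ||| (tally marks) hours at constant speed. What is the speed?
Convert 3! (factorial) → 6 (decimal)
Convert ||| (tally marks) → 3 (decimal)
Compute 6 ÷ 3 = 2
2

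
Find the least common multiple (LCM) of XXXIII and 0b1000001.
Convert XXXIII (Roman numeral) → 10 + 10 + 10 + 1 + 1 + 1 = 33 (decimal)
Convert 0b1000001 (binary) → 64 + 1 = 65 (decimal)
Compute lcm(33, 65) = 2145
2145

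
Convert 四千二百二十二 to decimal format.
Convert 四千二百二十二 (Chinese numeral) → 4×1000 + 2×100 + 2×10 + 2 = 4222 (decimal)
4222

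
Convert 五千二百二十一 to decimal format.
Convert 五千二百二十一 (Chinese numeral) → 5×1000 + 2×100 + 2×10 + 1 = 5221 (decimal)
5221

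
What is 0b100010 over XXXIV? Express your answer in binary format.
Convert 0b100010 (binary) → 32 + 2 = 34 (decimal)
Convert XXXIV (Roman numeral) → 10 + 10 + 10 + 4 = 34 (decimal)
Compute 34 ÷ 34 = 1
Convert 1 (decimal) → 0b1 (binary)
0b1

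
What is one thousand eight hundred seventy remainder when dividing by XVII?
Convert one thousand eight hundred seventy (English words) → 1×1000 + 8×100 + 70 = 1870 (decimal)
Convert XVII (Roman numeral) → 10 + 5 + 1 + 1 = 17 (decimal)
Compute 1870 mod 17 = 0
0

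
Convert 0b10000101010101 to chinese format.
Convert 0b10000101010101 (binary) → 8192 + 256 + 64 + 16 + 4 + 1 = 8533 (decimal)
Convert 8533 (decimal) → 8533 = 8×1000 + 5×100 + 3×10 + 3 → 八千五百三十三 (Chinese numeral)
八千五百三十三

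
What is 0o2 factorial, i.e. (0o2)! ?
Convert 0o2 (octal) → 2 (decimal)
Compute 2! = 2
2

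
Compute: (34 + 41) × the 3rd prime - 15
Convert the 3rd prime (prime index) → 5 (decimal)
Expression in decimal: (34 + 41) × 5 - 15
Parentheses first: 34 + 41 = 75
Multiply: 75 × 5 = 375
Subtract: 375 - 15 = 360
360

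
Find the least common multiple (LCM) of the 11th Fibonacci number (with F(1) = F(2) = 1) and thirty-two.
Convert the 11th Fibonacci number (with F(1) = F(2) = 1) (Fibonacci index) → 1, 1, 2, 3, 5, 8, 13, 21, 34, 55, 89 → 89 (decimal)
Convert thirty-two (English words) → 32 (decimal)
Compute lcm(89, 32) = 2848
2848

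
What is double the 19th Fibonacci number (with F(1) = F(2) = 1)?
The 19th Fibonacci number (with F(1) = F(2) = 1) = 4181
Compute 4181 × 2 = 8362
8362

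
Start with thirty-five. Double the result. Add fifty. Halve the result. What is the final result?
Convert thirty-five (English words) → 35 (decimal)
Start: 35
35 × 2 = 70
Convert fifty (English words) → 50 (decimal)
70 + 50 = 120
120 ÷ 2 = 60
60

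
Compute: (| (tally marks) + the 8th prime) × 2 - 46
Convert | (tally marks) → 1 (decimal)
Convert the 8th prime (prime index) → 19 (decimal)
Expression in decimal: (1 + 19) × 2 - 46
Parentheses first: 1 + 19 = 20
Multiply: 20 × 2 = 40
Subtract: 40 - 46 = -6
-6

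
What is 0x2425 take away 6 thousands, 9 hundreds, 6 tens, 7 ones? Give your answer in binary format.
Convert 0x2425 (hexadecimal) → 2×4096 + 4×256 + 2×16 + 5 = 9253 (decimal)
Convert 6 thousands, 9 hundreds, 6 tens, 7 ones (place-value notation) → 6×1000 + 9×100 + 6×10 + 7 = 6967 (decimal)
Compute 9253 - 6967 = 2286
Convert 2286 (decimal) → 2286 = 2048 + 128 + 64 + 32 + 8 + 4 + 2 → 0b100011101110 (binary)
0b100011101110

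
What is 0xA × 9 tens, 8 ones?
Convert 0xA (hexadecimal) → 10 (decimal)
Convert 9 tens, 8 ones (place-value notation) → 9×10 + 8 = 98 (decimal)
Compute 10 × 98 = 980
980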